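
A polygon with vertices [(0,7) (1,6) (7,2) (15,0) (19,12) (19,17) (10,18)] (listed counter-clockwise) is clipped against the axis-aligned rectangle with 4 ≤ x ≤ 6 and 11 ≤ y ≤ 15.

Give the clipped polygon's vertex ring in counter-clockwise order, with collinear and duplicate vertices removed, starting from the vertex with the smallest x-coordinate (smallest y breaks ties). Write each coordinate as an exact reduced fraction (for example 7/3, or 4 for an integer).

1. After x ≥ 4: [(4,57/5) (4,4) (7,2) (15,0) (19,12) (19,17) (10,18)]
2. After x ≤ 6: [(6,68/5) (4,57/5) (4,4) (6,8/3)]
3. After y ≥ 11: [(6,11) (6,68/5) (4,57/5) (4,11)]
4. After y ≤ 15: [(6,11) (6,68/5) (4,57/5) (4,11)]
5. Canonical ring: [(4,11) (6,11) (6,68/5) (4,57/5)]

Clipped polygon: [(4,11) (6,11) (6,68/5) (4,57/5)]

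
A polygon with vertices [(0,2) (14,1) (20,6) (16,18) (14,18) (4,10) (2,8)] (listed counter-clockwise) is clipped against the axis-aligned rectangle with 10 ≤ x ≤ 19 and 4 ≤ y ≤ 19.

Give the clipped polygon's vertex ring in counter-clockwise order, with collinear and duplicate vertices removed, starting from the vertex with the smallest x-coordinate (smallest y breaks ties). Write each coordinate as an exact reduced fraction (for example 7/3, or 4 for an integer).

Clipped polygon: [(10,4) (88/5,4) (19,31/6) (19,9) (16,18) (14,18) (10,74/5)]

1. After x ≥ 10: [(10,9/7) (14,1) (20,6) (16,18) (14,18) (10,74/5)]
2. After x ≤ 19: [(10,9/7) (14,1) (19,31/6) (19,9) (16,18) (14,18) (10,74/5)]
3. After y ≥ 4: [(10,4) (88/5,4) (19,31/6) (19,9) (16,18) (14,18) (10,74/5)]
4. After y ≤ 19: [(10,4) (88/5,4) (19,31/6) (19,9) (16,18) (14,18) (10,74/5)]
5. Canonical ring: [(10,4) (88/5,4) (19,31/6) (19,9) (16,18) (14,18) (10,74/5)]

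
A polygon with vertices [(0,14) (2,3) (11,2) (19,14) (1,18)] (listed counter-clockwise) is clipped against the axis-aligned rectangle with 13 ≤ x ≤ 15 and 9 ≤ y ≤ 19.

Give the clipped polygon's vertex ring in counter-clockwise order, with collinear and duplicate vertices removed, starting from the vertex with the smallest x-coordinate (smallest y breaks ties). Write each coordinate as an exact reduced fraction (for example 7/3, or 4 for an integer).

1. After x ≥ 13: [(13,5) (19,14) (13,46/3)]
2. After x ≤ 15: [(13,5) (15,8) (15,134/9) (13,46/3)]
3. After y ≥ 9: [(13,9) (15,9) (15,134/9) (13,46/3)]
4. After y ≤ 19: [(13,9) (15,9) (15,134/9) (13,46/3)]
5. Canonical ring: [(13,9) (15,9) (15,134/9) (13,46/3)]

Clipped polygon: [(13,9) (15,9) (15,134/9) (13,46/3)]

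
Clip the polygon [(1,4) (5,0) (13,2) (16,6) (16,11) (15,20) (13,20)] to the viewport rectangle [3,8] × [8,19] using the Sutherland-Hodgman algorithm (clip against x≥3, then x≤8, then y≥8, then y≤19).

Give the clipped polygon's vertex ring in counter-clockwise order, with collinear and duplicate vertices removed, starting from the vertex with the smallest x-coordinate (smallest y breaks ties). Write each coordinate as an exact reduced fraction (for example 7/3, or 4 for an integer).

Clipped polygon: [(4,8) (8,8) (8,40/3)]

1. After x ≥ 3: [(3,20/3) (3,2) (5,0) (13,2) (16,6) (16,11) (15,20) (13,20)]
2. After x ≤ 8: [(8,40/3) (3,20/3) (3,2) (5,0) (8,3/4)]
3. After y ≥ 8: [(8,8) (8,40/3) (4,8)]
4. After y ≤ 19: [(8,8) (8,40/3) (4,8)]
5. Canonical ring: [(4,8) (8,8) (8,40/3)]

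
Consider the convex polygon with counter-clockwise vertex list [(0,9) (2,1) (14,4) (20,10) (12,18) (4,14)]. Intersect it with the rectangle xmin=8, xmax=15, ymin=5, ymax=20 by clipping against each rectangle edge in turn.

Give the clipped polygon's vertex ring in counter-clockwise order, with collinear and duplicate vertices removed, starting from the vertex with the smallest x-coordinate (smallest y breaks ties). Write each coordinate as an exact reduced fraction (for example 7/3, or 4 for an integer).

1. After x ≥ 8: [(8,5/2) (14,4) (20,10) (12,18) (8,16)]
2. After x ≤ 15: [(8,5/2) (14,4) (15,5) (15,15) (12,18) (8,16)]
3. After y ≥ 5: [(8,5) (15,5) (15,5) (15,15) (12,18) (8,16)]
4. After y ≤ 20: [(8,5) (15,5) (15,5) (15,15) (12,18) (8,16)]
5. Canonical ring: [(8,5) (15,5) (15,15) (12,18) (8,16)]

Clipped polygon: [(8,5) (15,5) (15,15) (12,18) (8,16)]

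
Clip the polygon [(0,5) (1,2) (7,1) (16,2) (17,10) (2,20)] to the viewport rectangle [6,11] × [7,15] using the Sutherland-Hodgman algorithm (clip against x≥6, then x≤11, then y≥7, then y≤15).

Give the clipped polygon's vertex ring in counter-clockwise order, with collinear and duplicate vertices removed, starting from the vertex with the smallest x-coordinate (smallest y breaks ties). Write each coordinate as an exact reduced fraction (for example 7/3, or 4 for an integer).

Clipped polygon: [(6,7) (11,7) (11,14) (19/2,15) (6,15)]

1. After x ≥ 6: [(6,7/6) (7,1) (16,2) (17,10) (6,52/3)]
2. After x ≤ 11: [(6,7/6) (7,1) (11,13/9) (11,14) (6,52/3)]
3. After y ≥ 7: [(6,7) (11,7) (11,14) (6,52/3)]
4. After y ≤ 15: [(6,15) (6,7) (11,7) (11,14) (19/2,15)]
5. Canonical ring: [(6,7) (11,7) (11,14) (19/2,15) (6,15)]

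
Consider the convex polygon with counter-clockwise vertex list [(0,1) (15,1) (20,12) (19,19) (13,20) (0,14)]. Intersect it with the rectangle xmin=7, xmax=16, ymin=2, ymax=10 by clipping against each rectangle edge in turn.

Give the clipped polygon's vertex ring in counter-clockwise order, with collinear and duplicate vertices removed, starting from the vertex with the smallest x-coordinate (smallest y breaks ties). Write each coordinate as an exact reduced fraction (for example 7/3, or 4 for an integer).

1. After x ≥ 7: [(7,1) (15,1) (20,12) (19,19) (13,20) (7,224/13)]
2. After x ≤ 16: [(7,1) (15,1) (16,16/5) (16,39/2) (13,20) (7,224/13)]
3. After y ≥ 2: [(7,2) (170/11,2) (16,16/5) (16,39/2) (13,20) (7,224/13)]
4. After y ≤ 10: [(7,10) (7,2) (170/11,2) (16,16/5) (16,10)]
5. Canonical ring: [(7,2) (170/11,2) (16,16/5) (16,10) (7,10)]

Clipped polygon: [(7,2) (170/11,2) (16,16/5) (16,10) (7,10)]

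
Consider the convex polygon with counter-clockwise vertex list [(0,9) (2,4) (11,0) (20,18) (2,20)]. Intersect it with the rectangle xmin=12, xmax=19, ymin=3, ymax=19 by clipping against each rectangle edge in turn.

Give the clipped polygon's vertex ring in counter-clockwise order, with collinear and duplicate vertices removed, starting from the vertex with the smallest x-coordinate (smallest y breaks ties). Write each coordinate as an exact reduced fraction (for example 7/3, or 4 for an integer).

1. After x ≥ 12: [(12,2) (20,18) (12,170/9)]
2. After x ≤ 19: [(12,2) (19,16) (19,163/9) (12,170/9)]
3. After y ≥ 3: [(12,3) (25/2,3) (19,16) (19,163/9) (12,170/9)]
4. After y ≤ 19: [(12,3) (25/2,3) (19,16) (19,163/9) (12,170/9)]
5. Canonical ring: [(12,3) (25/2,3) (19,16) (19,163/9) (12,170/9)]

Clipped polygon: [(12,3) (25/2,3) (19,16) (19,163/9) (12,170/9)]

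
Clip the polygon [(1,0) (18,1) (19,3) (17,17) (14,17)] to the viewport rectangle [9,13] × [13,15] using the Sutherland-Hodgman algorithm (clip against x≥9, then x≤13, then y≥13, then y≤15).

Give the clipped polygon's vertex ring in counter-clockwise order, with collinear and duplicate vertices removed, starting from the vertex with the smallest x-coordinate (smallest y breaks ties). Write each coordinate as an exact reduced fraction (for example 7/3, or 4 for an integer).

Clipped polygon: [(186/17,13) (13,13) (13,15) (212/17,15)]

1. After x ≥ 9: [(9,136/13) (9,8/17) (18,1) (19,3) (17,17) (14,17)]
2. After x ≤ 13: [(13,204/13) (9,136/13) (9,8/17) (13,12/17)]
3. After y ≥ 13: [(13,13) (13,204/13) (186/17,13)]
4. After y ≤ 15: [(13,13) (13,15) (212/17,15) (186/17,13)]
5. Canonical ring: [(186/17,13) (13,13) (13,15) (212/17,15)]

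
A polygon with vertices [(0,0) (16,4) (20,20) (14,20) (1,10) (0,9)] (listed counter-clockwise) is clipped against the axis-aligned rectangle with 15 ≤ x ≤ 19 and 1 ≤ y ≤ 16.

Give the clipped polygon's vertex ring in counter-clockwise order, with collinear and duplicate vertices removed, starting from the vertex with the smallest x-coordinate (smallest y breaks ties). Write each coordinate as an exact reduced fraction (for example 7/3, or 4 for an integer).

1. After x ≥ 15: [(15,15/4) (16,4) (20,20) (15,20)]
2. After x ≤ 19: [(15,15/4) (16,4) (19,16) (19,20) (15,20)]
3. After y ≥ 1: [(15,15/4) (16,4) (19,16) (19,20) (15,20)]
4. After y ≤ 16: [(15,16) (15,15/4) (16,4) (19,16) (19,16)]
5. Canonical ring: [(15,15/4) (16,4) (19,16) (15,16)]

Clipped polygon: [(15,15/4) (16,4) (19,16) (15,16)]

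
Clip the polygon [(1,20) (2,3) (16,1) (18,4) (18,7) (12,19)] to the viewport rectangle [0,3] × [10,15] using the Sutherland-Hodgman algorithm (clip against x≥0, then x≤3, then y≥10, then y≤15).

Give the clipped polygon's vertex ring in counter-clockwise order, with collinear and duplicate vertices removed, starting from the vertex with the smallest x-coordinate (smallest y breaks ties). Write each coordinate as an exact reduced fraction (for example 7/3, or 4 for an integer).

Clipped polygon: [(22/17,15) (27/17,10) (3,10) (3,15)]

1. After x ≥ 0: [(1,20) (2,3) (16,1) (18,4) (18,7) (12,19)]
2. After x ≤ 3: [(3,218/11) (1,20) (2,3) (3,20/7)]
3. After y ≥ 10: [(3,10) (3,218/11) (1,20) (27/17,10)]
4. After y ≤ 15: [(3,10) (3,15) (22/17,15) (27/17,10)]
5. Canonical ring: [(22/17,15) (27/17,10) (3,10) (3,15)]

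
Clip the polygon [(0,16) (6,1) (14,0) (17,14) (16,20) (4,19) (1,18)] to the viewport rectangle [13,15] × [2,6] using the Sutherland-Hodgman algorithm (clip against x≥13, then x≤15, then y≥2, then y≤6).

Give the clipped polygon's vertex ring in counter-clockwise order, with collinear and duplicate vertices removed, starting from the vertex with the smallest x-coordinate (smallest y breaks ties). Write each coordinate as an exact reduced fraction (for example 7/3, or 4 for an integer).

Clipped polygon: [(13,2) (101/7,2) (15,14/3) (15,6) (13,6)]

1. After x ≥ 13: [(13,1/8) (14,0) (17,14) (16,20) (13,79/4)]
2. After x ≤ 15: [(13,1/8) (14,0) (15,14/3) (15,239/12) (13,79/4)]
3. After y ≥ 2: [(13,2) (101/7,2) (15,14/3) (15,239/12) (13,79/4)]
4. After y ≤ 6: [(13,6) (13,2) (101/7,2) (15,14/3) (15,6)]
5. Canonical ring: [(13,2) (101/7,2) (15,14/3) (15,6) (13,6)]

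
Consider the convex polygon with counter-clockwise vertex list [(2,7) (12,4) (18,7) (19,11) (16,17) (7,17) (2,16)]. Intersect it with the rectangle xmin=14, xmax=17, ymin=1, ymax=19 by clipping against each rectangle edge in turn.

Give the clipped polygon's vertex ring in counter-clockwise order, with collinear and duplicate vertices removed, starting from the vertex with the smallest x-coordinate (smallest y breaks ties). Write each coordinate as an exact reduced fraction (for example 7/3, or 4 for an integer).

Clipped polygon: [(14,5) (17,13/2) (17,15) (16,17) (14,17)]

1. After x ≥ 14: [(14,5) (18,7) (19,11) (16,17) (14,17)]
2. After x ≤ 17: [(14,5) (17,13/2) (17,15) (16,17) (14,17)]
3. After y ≥ 1: [(14,5) (17,13/2) (17,15) (16,17) (14,17)]
4. After y ≤ 19: [(14,5) (17,13/2) (17,15) (16,17) (14,17)]
5. Canonical ring: [(14,5) (17,13/2) (17,15) (16,17) (14,17)]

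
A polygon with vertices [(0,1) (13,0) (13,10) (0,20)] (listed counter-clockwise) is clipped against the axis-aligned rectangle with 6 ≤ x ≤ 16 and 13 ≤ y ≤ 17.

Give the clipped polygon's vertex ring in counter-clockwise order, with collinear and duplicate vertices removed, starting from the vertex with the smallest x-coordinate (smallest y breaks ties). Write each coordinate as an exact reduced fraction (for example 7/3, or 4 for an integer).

1. After x ≥ 6: [(6,7/13) (13,0) (13,10) (6,200/13)]
2. After x ≤ 16: [(6,7/13) (13,0) (13,10) (6,200/13)]
3. After y ≥ 13: [(6,13) (91/10,13) (6,200/13)]
4. After y ≤ 17: [(6,13) (91/10,13) (6,200/13)]
5. Canonical ring: [(6,13) (91/10,13) (6,200/13)]

Clipped polygon: [(6,13) (91/10,13) (6,200/13)]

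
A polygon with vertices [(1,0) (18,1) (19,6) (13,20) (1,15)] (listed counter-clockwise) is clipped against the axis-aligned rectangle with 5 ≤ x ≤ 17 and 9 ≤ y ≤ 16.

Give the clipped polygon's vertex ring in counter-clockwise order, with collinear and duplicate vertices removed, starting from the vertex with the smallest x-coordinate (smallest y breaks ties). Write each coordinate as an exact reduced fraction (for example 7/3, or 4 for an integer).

1. After x ≥ 5: [(5,4/17) (18,1) (19,6) (13,20) (5,50/3)]
2. After x ≤ 17: [(5,4/17) (17,16/17) (17,32/3) (13,20) (5,50/3)]
3. After y ≥ 9: [(5,9) (17,9) (17,32/3) (13,20) (5,50/3)]
4. After y ≤ 16: [(5,16) (5,9) (17,9) (17,32/3) (103/7,16)]
5. Canonical ring: [(5,9) (17,9) (17,32/3) (103/7,16) (5,16)]

Clipped polygon: [(5,9) (17,9) (17,32/3) (103/7,16) (5,16)]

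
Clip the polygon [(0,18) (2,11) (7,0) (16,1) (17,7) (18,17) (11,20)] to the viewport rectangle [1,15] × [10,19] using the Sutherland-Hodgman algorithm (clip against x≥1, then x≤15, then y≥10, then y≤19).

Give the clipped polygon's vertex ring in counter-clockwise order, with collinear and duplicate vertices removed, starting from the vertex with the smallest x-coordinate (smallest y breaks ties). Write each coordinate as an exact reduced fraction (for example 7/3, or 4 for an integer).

1. After x ≥ 1: [(1,200/11) (1,29/2) (2,11) (7,0) (16,1) (17,7) (18,17) (11,20)]
2. After x ≤ 15: [(1,200/11) (1,29/2) (2,11) (7,0) (15,8/9) (15,128/7) (11,20)]
3. After y ≥ 10: [(1,200/11) (1,29/2) (2,11) (27/11,10) (15,10) (15,128/7) (11,20)]
4. After y ≤ 19: [(11/2,19) (1,200/11) (1,29/2) (2,11) (27/11,10) (15,10) (15,128/7) (40/3,19)]
5. Canonical ring: [(1,29/2) (2,11) (27/11,10) (15,10) (15,128/7) (40/3,19) (11/2,19) (1,200/11)]

Clipped polygon: [(1,29/2) (2,11) (27/11,10) (15,10) (15,128/7) (40/3,19) (11/2,19) (1,200/11)]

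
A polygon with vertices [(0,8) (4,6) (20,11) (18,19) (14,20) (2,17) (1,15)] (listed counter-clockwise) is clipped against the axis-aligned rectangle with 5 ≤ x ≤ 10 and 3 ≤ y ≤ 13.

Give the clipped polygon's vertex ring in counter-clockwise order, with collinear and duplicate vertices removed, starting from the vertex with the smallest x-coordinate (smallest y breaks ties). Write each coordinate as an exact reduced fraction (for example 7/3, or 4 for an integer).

1. After x ≥ 5: [(5,101/16) (20,11) (18,19) (14,20) (5,71/4)]
2. After x ≤ 10: [(5,101/16) (10,63/8) (10,19) (5,71/4)]
3. After y ≥ 3: [(5,101/16) (10,63/8) (10,19) (5,71/4)]
4. After y ≤ 13: [(5,13) (5,101/16) (10,63/8) (10,13)]
5. Canonical ring: [(5,101/16) (10,63/8) (10,13) (5,13)]

Clipped polygon: [(5,101/16) (10,63/8) (10,13) (5,13)]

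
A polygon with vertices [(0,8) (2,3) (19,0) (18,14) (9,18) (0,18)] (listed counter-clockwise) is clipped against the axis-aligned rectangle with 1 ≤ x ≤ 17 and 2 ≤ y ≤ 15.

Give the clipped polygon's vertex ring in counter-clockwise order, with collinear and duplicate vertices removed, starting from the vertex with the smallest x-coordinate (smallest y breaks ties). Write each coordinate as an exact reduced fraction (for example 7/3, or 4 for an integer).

1. After x ≥ 1: [(1,11/2) (2,3) (19,0) (18,14) (9,18) (1,18)]
2. After x ≤ 17: [(1,11/2) (2,3) (17,6/17) (17,130/9) (9,18) (1,18)]
3. After y ≥ 2: [(1,11/2) (2,3) (23/3,2) (17,2) (17,130/9) (9,18) (1,18)]
4. After y ≤ 15: [(1,15) (1,11/2) (2,3) (23/3,2) (17,2) (17,130/9) (63/4,15)]
5. Canonical ring: [(1,11/2) (2,3) (23/3,2) (17,2) (17,130/9) (63/4,15) (1,15)]

Clipped polygon: [(1,11/2) (2,3) (23/3,2) (17,2) (17,130/9) (63/4,15) (1,15)]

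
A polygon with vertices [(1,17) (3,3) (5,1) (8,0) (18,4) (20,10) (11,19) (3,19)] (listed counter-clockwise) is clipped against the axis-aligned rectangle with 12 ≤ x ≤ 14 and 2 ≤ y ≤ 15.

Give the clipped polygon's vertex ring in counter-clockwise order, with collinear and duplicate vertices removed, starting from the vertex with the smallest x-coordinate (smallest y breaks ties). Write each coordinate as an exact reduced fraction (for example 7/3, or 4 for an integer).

Clipped polygon: [(12,2) (13,2) (14,12/5) (14,15) (12,15)]

1. After x ≥ 12: [(12,8/5) (18,4) (20,10) (12,18)]
2. After x ≤ 14: [(12,8/5) (14,12/5) (14,16) (12,18)]
3. After y ≥ 2: [(12,2) (13,2) (14,12/5) (14,16) (12,18)]
4. After y ≤ 15: [(12,15) (12,2) (13,2) (14,12/5) (14,15)]
5. Canonical ring: [(12,2) (13,2) (14,12/5) (14,15) (12,15)]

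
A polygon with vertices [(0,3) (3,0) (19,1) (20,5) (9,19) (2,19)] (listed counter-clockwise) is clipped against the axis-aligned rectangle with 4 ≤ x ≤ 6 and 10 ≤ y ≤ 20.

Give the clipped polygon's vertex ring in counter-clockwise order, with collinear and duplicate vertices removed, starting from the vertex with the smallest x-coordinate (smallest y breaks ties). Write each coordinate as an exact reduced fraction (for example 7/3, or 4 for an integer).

Clipped polygon: [(4,10) (6,10) (6,19) (4,19)]

1. After x ≥ 4: [(4,1/16) (19,1) (20,5) (9,19) (4,19)]
2. After x ≤ 6: [(4,1/16) (6,3/16) (6,19) (4,19)]
3. After y ≥ 10: [(4,10) (6,10) (6,19) (4,19)]
4. After y ≤ 20: [(4,10) (6,10) (6,19) (4,19)]
5. Canonical ring: [(4,10) (6,10) (6,19) (4,19)]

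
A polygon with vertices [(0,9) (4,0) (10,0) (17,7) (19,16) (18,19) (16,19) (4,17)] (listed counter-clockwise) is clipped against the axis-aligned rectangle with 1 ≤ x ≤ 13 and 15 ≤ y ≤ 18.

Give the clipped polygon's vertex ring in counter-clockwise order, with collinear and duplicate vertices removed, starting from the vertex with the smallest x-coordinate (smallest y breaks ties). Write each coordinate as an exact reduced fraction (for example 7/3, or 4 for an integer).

Clipped polygon: [(3,15) (13,15) (13,18) (10,18) (4,17)]

1. After x ≥ 1: [(1,11) (1,27/4) (4,0) (10,0) (17,7) (19,16) (18,19) (16,19) (4,17)]
2. After x ≤ 13: [(1,11) (1,27/4) (4,0) (10,0) (13,3) (13,37/2) (4,17)]
3. After y ≥ 15: [(3,15) (13,15) (13,37/2) (4,17)]
4. After y ≤ 18: [(3,15) (13,15) (13,18) (10,18) (4,17)]
5. Canonical ring: [(3,15) (13,15) (13,18) (10,18) (4,17)]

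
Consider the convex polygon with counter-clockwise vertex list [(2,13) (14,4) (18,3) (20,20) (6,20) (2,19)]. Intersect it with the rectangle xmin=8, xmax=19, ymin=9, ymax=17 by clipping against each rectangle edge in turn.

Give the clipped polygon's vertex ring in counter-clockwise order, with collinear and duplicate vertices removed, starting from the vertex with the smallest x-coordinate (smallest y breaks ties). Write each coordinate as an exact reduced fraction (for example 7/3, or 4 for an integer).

1. After x ≥ 8: [(8,17/2) (14,4) (18,3) (20,20) (8,20)]
2. After x ≤ 19: [(8,17/2) (14,4) (18,3) (19,23/2) (19,20) (8,20)]
3. After y ≥ 9: [(8,9) (318/17,9) (19,23/2) (19,20) (8,20)]
4. After y ≤ 17: [(8,17) (8,9) (318/17,9) (19,23/2) (19,17)]
5. Canonical ring: [(8,9) (318/17,9) (19,23/2) (19,17) (8,17)]

Clipped polygon: [(8,9) (318/17,9) (19,23/2) (19,17) (8,17)]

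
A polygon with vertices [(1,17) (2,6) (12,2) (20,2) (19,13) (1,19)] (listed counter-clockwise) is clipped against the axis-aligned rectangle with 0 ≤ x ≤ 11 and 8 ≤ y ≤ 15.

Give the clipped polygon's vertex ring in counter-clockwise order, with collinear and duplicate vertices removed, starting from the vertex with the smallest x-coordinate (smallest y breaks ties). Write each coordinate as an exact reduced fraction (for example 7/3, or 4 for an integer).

1. After x ≥ 0: [(1,17) (2,6) (12,2) (20,2) (19,13) (1,19)]
2. After x ≤ 11: [(1,17) (2,6) (11,12/5) (11,47/3) (1,19)]
3. After y ≥ 8: [(1,17) (20/11,8) (11,8) (11,47/3) (1,19)]
4. After y ≤ 15: [(13/11,15) (20/11,8) (11,8) (11,15)]
5. Canonical ring: [(13/11,15) (20/11,8) (11,8) (11,15)]

Clipped polygon: [(13/11,15) (20/11,8) (11,8) (11,15)]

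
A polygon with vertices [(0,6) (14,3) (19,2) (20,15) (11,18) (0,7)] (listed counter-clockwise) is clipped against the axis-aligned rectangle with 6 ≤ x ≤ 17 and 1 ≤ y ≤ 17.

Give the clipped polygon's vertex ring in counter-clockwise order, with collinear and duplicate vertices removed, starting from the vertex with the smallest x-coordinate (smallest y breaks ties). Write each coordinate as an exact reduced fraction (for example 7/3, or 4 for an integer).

1. After x ≥ 6: [(6,33/7) (14,3) (19,2) (20,15) (11,18) (6,13)]
2. After x ≤ 17: [(6,33/7) (14,3) (17,12/5) (17,16) (11,18) (6,13)]
3. After y ≥ 1: [(6,33/7) (14,3) (17,12/5) (17,16) (11,18) (6,13)]
4. After y ≤ 17: [(6,33/7) (14,3) (17,12/5) (17,16) (14,17) (10,17) (6,13)]
5. Canonical ring: [(6,33/7) (14,3) (17,12/5) (17,16) (14,17) (10,17) (6,13)]

Clipped polygon: [(6,33/7) (14,3) (17,12/5) (17,16) (14,17) (10,17) (6,13)]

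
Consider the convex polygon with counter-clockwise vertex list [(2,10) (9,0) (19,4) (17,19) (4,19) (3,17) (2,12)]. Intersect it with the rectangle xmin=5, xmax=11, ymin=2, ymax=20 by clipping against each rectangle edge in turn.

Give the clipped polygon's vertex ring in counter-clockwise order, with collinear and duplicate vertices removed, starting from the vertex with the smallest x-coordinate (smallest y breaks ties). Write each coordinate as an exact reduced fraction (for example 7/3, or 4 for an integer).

1. After x ≥ 5: [(5,40/7) (9,0) (19,4) (17,19) (5,19)]
2. After x ≤ 11: [(5,40/7) (9,0) (11,4/5) (11,19) (5,19)]
3. After y ≥ 2: [(5,40/7) (38/5,2) (11,2) (11,19) (5,19)]
4. After y ≤ 20: [(5,40/7) (38/5,2) (11,2) (11,19) (5,19)]
5. Canonical ring: [(5,40/7) (38/5,2) (11,2) (11,19) (5,19)]

Clipped polygon: [(5,40/7) (38/5,2) (11,2) (11,19) (5,19)]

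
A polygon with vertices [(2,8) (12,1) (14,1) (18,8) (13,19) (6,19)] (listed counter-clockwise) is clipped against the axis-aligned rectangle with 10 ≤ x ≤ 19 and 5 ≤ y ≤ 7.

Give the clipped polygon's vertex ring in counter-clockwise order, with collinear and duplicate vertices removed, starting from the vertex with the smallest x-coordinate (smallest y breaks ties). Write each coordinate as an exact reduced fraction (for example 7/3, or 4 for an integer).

1. After x ≥ 10: [(10,12/5) (12,1) (14,1) (18,8) (13,19) (10,19)]
2. After x ≤ 19: [(10,12/5) (12,1) (14,1) (18,8) (13,19) (10,19)]
3. After y ≥ 5: [(10,5) (114/7,5) (18,8) (13,19) (10,19)]
4. After y ≤ 7: [(10,7) (10,5) (114/7,5) (122/7,7)]
5. Canonical ring: [(10,5) (114/7,5) (122/7,7) (10,7)]

Clipped polygon: [(10,5) (114/7,5) (122/7,7) (10,7)]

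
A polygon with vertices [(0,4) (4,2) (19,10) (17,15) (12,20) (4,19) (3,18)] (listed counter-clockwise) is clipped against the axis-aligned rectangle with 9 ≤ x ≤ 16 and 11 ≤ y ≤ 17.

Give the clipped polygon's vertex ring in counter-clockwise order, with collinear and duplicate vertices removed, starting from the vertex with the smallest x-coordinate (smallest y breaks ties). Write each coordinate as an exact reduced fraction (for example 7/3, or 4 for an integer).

1. After x ≥ 9: [(9,14/3) (19,10) (17,15) (12,20) (9,157/8)]
2. After x ≤ 16: [(9,14/3) (16,42/5) (16,16) (12,20) (9,157/8)]
3. After y ≥ 11: [(9,11) (16,11) (16,16) (12,20) (9,157/8)]
4. After y ≤ 17: [(9,17) (9,11) (16,11) (16,16) (15,17)]
5. Canonical ring: [(9,11) (16,11) (16,16) (15,17) (9,17)]

Clipped polygon: [(9,11) (16,11) (16,16) (15,17) (9,17)]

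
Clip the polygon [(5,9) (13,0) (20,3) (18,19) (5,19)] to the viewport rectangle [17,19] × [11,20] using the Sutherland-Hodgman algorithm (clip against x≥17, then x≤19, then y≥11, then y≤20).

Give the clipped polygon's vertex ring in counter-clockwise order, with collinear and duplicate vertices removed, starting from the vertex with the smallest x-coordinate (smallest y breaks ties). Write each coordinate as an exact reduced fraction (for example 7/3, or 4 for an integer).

Clipped polygon: [(17,11) (19,11) (18,19) (17,19)]

1. After x ≥ 17: [(17,12/7) (20,3) (18,19) (17,19)]
2. After x ≤ 19: [(17,12/7) (19,18/7) (19,11) (18,19) (17,19)]
3. After y ≥ 11: [(17,11) (19,11) (19,11) (18,19) (17,19)]
4. After y ≤ 20: [(17,11) (19,11) (19,11) (18,19) (17,19)]
5. Canonical ring: [(17,11) (19,11) (18,19) (17,19)]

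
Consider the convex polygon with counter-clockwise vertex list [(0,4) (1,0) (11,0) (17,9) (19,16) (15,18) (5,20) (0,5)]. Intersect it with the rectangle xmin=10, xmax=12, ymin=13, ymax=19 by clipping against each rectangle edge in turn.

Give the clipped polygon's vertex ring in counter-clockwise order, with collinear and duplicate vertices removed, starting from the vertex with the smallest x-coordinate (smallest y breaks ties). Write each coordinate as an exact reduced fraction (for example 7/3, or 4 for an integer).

Clipped polygon: [(10,13) (12,13) (12,93/5) (10,19)]

1. After x ≥ 10: [(10,0) (11,0) (17,9) (19,16) (15,18) (10,19)]
2. After x ≤ 12: [(10,0) (11,0) (12,3/2) (12,93/5) (10,19)]
3. After y ≥ 13: [(10,13) (12,13) (12,93/5) (10,19)]
4. After y ≤ 19: [(10,13) (12,13) (12,93/5) (10,19)]
5. Canonical ring: [(10,13) (12,13) (12,93/5) (10,19)]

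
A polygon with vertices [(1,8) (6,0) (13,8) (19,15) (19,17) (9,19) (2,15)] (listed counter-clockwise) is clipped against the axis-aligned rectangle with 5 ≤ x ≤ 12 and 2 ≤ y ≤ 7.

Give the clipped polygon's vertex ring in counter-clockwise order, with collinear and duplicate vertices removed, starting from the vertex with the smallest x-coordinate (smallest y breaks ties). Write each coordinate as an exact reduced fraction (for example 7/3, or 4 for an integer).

1. After x ≥ 5: [(5,8/5) (6,0) (13,8) (19,15) (19,17) (9,19) (5,117/7)]
2. After x ≤ 12: [(5,8/5) (6,0) (12,48/7) (12,92/5) (9,19) (5,117/7)]
3. After y ≥ 2: [(5,2) (31/4,2) (12,48/7) (12,92/5) (9,19) (5,117/7)]
4. After y ≤ 7: [(5,7) (5,2) (31/4,2) (12,48/7) (12,7)]
5. Canonical ring: [(5,2) (31/4,2) (12,48/7) (12,7) (5,7)]

Clipped polygon: [(5,2) (31/4,2) (12,48/7) (12,7) (5,7)]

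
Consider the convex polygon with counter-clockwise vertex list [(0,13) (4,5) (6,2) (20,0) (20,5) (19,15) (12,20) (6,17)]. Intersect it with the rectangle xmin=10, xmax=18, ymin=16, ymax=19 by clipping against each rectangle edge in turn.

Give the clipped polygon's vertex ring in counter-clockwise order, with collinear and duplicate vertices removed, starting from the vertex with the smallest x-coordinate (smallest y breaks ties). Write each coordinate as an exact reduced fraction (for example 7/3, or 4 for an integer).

Clipped polygon: [(10,16) (88/5,16) (67/5,19) (10,19)]

1. After x ≥ 10: [(10,10/7) (20,0) (20,5) (19,15) (12,20) (10,19)]
2. After x ≤ 18: [(10,10/7) (18,2/7) (18,110/7) (12,20) (10,19)]
3. After y ≥ 16: [(10,16) (88/5,16) (12,20) (10,19)]
4. After y ≤ 19: [(10,16) (88/5,16) (67/5,19) (10,19) (10,19)]
5. Canonical ring: [(10,16) (88/5,16) (67/5,19) (10,19)]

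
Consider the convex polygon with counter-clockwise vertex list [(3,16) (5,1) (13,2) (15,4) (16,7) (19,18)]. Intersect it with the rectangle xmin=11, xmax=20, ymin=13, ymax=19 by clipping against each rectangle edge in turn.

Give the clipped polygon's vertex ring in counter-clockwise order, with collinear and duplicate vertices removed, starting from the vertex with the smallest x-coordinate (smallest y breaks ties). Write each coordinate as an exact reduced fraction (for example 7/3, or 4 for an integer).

Clipped polygon: [(11,13) (194/11,13) (19,18) (11,17)]

1. After x ≥ 11: [(11,17) (11,7/4) (13,2) (15,4) (16,7) (19,18)]
2. After x ≤ 20: [(11,17) (11,7/4) (13,2) (15,4) (16,7) (19,18)]
3. After y ≥ 13: [(11,17) (11,13) (194/11,13) (19,18)]
4. After y ≤ 19: [(11,17) (11,13) (194/11,13) (19,18)]
5. Canonical ring: [(11,13) (194/11,13) (19,18) (11,17)]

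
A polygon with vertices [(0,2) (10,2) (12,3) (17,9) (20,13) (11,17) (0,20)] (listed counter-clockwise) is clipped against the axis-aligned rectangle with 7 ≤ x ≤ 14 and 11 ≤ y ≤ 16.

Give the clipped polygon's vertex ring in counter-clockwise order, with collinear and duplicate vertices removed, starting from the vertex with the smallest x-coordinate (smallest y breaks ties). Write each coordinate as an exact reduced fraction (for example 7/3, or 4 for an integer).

1. After x ≥ 7: [(7,2) (10,2) (12,3) (17,9) (20,13) (11,17) (7,199/11)]
2. After x ≤ 14: [(7,2) (10,2) (12,3) (14,27/5) (14,47/3) (11,17) (7,199/11)]
3. After y ≥ 11: [(7,11) (14,11) (14,47/3) (11,17) (7,199/11)]
4. After y ≤ 16: [(7,16) (7,11) (14,11) (14,47/3) (53/4,16)]
5. Canonical ring: [(7,11) (14,11) (14,47/3) (53/4,16) (7,16)]

Clipped polygon: [(7,11) (14,11) (14,47/3) (53/4,16) (7,16)]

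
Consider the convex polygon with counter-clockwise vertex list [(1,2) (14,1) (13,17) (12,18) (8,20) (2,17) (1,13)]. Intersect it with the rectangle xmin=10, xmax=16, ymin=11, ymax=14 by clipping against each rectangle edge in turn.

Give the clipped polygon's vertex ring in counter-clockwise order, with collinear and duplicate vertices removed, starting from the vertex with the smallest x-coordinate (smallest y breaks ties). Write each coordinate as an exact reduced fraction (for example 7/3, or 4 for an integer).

Clipped polygon: [(10,11) (107/8,11) (211/16,14) (10,14)]

1. After x ≥ 10: [(10,17/13) (14,1) (13,17) (12,18) (10,19)]
2. After x ≤ 16: [(10,17/13) (14,1) (13,17) (12,18) (10,19)]
3. After y ≥ 11: [(10,11) (107/8,11) (13,17) (12,18) (10,19)]
4. After y ≤ 14: [(10,14) (10,11) (107/8,11) (211/16,14)]
5. Canonical ring: [(10,11) (107/8,11) (211/16,14) (10,14)]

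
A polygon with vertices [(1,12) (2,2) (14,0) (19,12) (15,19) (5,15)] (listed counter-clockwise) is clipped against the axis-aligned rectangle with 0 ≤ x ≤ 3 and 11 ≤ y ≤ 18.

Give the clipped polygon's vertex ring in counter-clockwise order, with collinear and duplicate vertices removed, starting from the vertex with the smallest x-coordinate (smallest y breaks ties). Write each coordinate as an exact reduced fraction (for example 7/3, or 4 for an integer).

Clipped polygon: [(1,12) (11/10,11) (3,11) (3,27/2)]

1. After x ≥ 0: [(1,12) (2,2) (14,0) (19,12) (15,19) (5,15)]
2. After x ≤ 3: [(3,27/2) (1,12) (2,2) (3,11/6)]
3. After y ≥ 11: [(3,11) (3,27/2) (1,12) (11/10,11)]
4. After y ≤ 18: [(3,11) (3,27/2) (1,12) (11/10,11)]
5. Canonical ring: [(1,12) (11/10,11) (3,11) (3,27/2)]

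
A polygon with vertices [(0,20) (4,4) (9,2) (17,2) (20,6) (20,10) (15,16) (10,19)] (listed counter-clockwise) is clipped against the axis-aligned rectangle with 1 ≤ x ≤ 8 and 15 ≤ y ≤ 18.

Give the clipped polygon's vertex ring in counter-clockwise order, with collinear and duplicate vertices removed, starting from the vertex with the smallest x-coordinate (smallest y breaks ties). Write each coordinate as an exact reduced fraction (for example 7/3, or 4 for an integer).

Clipped polygon: [(1,16) (5/4,15) (8,15) (8,18) (1,18)]

1. After x ≥ 1: [(1,199/10) (1,16) (4,4) (9,2) (17,2) (20,6) (20,10) (15,16) (10,19)]
2. After x ≤ 8: [(8,96/5) (1,199/10) (1,16) (4,4) (8,12/5)]
3. After y ≥ 15: [(8,15) (8,96/5) (1,199/10) (1,16) (5/4,15)]
4. After y ≤ 18: [(8,15) (8,18) (1,18) (1,16) (5/4,15)]
5. Canonical ring: [(1,16) (5/4,15) (8,15) (8,18) (1,18)]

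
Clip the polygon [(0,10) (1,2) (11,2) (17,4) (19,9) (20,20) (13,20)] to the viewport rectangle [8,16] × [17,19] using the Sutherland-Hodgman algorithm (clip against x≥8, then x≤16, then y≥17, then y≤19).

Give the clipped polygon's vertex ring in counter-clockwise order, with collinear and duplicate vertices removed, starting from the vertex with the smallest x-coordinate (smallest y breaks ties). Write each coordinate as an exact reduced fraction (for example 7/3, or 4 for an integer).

1. After x ≥ 8: [(8,210/13) (8,2) (11,2) (17,4) (19,9) (20,20) (13,20)]
2. After x ≤ 16: [(8,210/13) (8,2) (11,2) (16,11/3) (16,20) (13,20)]
3. After y ≥ 17: [(91/10,17) (16,17) (16,20) (13,20)]
4. After y ≤ 19: [(117/10,19) (91/10,17) (16,17) (16,19)]
5. Canonical ring: [(91/10,17) (16,17) (16,19) (117/10,19)]

Clipped polygon: [(91/10,17) (16,17) (16,19) (117/10,19)]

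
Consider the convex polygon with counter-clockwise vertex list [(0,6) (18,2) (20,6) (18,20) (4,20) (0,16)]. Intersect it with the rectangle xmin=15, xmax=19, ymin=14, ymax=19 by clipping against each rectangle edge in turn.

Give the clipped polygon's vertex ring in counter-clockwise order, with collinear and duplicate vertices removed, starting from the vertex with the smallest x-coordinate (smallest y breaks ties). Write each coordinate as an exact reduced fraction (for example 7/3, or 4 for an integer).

1. After x ≥ 15: [(15,8/3) (18,2) (20,6) (18,20) (15,20)]
2. After x ≤ 19: [(15,8/3) (18,2) (19,4) (19,13) (18,20) (15,20)]
3. After y ≥ 14: [(15,14) (132/7,14) (18,20) (15,20)]
4. After y ≤ 19: [(15,19) (15,14) (132/7,14) (127/7,19)]
5. Canonical ring: [(15,14) (132/7,14) (127/7,19) (15,19)]

Clipped polygon: [(15,14) (132/7,14) (127/7,19) (15,19)]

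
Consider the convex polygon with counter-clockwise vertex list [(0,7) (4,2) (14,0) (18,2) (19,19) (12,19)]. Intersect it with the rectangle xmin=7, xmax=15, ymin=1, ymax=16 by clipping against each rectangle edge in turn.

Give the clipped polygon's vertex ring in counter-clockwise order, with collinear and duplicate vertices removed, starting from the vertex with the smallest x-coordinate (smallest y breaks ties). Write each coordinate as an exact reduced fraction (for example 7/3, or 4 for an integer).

1. After x ≥ 7: [(7,14) (7,7/5) (14,0) (18,2) (19,19) (12,19)]
2. After x ≤ 15: [(7,14) (7,7/5) (14,0) (15,1/2) (15,19) (12,19)]
3. After y ≥ 1: [(7,14) (7,7/5) (9,1) (15,1) (15,19) (12,19)]
4. After y ≤ 16: [(9,16) (7,14) (7,7/5) (9,1) (15,1) (15,16)]
5. Canonical ring: [(7,7/5) (9,1) (15,1) (15,16) (9,16) (7,14)]

Clipped polygon: [(7,7/5) (9,1) (15,1) (15,16) (9,16) (7,14)]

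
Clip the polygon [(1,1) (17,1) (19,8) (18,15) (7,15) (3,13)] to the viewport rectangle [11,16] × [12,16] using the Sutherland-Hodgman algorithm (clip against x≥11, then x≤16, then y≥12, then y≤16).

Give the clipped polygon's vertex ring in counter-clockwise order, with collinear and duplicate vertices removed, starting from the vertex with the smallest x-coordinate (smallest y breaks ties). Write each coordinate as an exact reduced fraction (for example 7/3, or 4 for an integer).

Clipped polygon: [(11,12) (16,12) (16,15) (11,15)]

1. After x ≥ 11: [(11,1) (17,1) (19,8) (18,15) (11,15)]
2. After x ≤ 16: [(11,1) (16,1) (16,15) (11,15)]
3. After y ≥ 12: [(11,12) (16,12) (16,15) (11,15)]
4. After y ≤ 16: [(11,12) (16,12) (16,15) (11,15)]
5. Canonical ring: [(11,12) (16,12) (16,15) (11,15)]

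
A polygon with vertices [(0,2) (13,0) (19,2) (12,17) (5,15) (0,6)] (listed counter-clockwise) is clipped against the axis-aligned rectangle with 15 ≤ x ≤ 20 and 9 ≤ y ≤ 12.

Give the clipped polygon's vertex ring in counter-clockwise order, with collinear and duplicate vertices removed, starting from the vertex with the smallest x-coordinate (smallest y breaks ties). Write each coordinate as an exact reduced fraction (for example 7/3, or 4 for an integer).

1. After x ≥ 15: [(15,2/3) (19,2) (15,74/7)]
2. After x ≤ 20: [(15,2/3) (19,2) (15,74/7)]
3. After y ≥ 9: [(15,9) (236/15,9) (15,74/7)]
4. After y ≤ 12: [(15,9) (236/15,9) (15,74/7)]
5. Canonical ring: [(15,9) (236/15,9) (15,74/7)]

Clipped polygon: [(15,9) (236/15,9) (15,74/7)]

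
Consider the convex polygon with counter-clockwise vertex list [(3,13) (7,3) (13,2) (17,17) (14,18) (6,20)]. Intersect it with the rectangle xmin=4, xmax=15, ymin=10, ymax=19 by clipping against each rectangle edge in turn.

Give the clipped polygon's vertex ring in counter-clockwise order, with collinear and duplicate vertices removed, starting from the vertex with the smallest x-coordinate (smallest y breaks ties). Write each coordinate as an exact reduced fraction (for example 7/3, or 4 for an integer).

1. After x ≥ 4: [(4,46/3) (4,21/2) (7,3) (13,2) (17,17) (14,18) (6,20)]
2. After x ≤ 15: [(4,46/3) (4,21/2) (7,3) (13,2) (15,19/2) (15,53/3) (14,18) (6,20)]
3. After y ≥ 10: [(4,46/3) (4,21/2) (21/5,10) (15,10) (15,53/3) (14,18) (6,20)]
4. After y ≤ 19: [(39/7,19) (4,46/3) (4,21/2) (21/5,10) (15,10) (15,53/3) (14,18) (10,19)]
5. Canonical ring: [(4,21/2) (21/5,10) (15,10) (15,53/3) (14,18) (10,19) (39/7,19) (4,46/3)]

Clipped polygon: [(4,21/2) (21/5,10) (15,10) (15,53/3) (14,18) (10,19) (39/7,19) (4,46/3)]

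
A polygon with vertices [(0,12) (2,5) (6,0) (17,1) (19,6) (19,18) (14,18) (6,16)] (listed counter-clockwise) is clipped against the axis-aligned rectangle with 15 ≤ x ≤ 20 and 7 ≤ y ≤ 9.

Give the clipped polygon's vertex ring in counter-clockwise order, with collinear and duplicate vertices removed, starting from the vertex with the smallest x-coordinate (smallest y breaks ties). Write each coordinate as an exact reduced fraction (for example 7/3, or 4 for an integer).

1. After x ≥ 15: [(15,9/11) (17,1) (19,6) (19,18) (15,18)]
2. After x ≤ 20: [(15,9/11) (17,1) (19,6) (19,18) (15,18)]
3. After y ≥ 7: [(15,7) (19,7) (19,18) (15,18)]
4. After y ≤ 9: [(15,9) (15,7) (19,7) (19,9)]
5. Canonical ring: [(15,7) (19,7) (19,9) (15,9)]

Clipped polygon: [(15,7) (19,7) (19,9) (15,9)]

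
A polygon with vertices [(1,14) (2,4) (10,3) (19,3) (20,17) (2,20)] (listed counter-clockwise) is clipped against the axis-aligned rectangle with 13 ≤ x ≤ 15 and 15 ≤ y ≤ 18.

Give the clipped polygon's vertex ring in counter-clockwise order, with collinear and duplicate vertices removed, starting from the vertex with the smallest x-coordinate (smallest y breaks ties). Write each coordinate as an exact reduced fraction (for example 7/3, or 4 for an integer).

Clipped polygon: [(13,15) (15,15) (15,107/6) (14,18) (13,18)]

1. After x ≥ 13: [(13,3) (19,3) (20,17) (13,109/6)]
2. After x ≤ 15: [(13,3) (15,3) (15,107/6) (13,109/6)]
3. After y ≥ 15: [(13,15) (15,15) (15,107/6) (13,109/6)]
4. After y ≤ 18: [(13,18) (13,15) (15,15) (15,107/6) (14,18)]
5. Canonical ring: [(13,15) (15,15) (15,107/6) (14,18) (13,18)]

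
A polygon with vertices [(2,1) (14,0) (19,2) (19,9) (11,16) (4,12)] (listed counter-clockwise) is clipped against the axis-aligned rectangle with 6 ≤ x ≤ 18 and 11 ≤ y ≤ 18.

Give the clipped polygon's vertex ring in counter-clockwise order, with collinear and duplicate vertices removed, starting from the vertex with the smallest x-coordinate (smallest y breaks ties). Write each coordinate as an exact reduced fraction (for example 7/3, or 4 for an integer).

Clipped polygon: [(6,11) (117/7,11) (11,16) (6,92/7)]

1. After x ≥ 6: [(6,2/3) (14,0) (19,2) (19,9) (11,16) (6,92/7)]
2. After x ≤ 18: [(6,2/3) (14,0) (18,8/5) (18,79/8) (11,16) (6,92/7)]
3. After y ≥ 11: [(6,11) (117/7,11) (11,16) (6,92/7)]
4. After y ≤ 18: [(6,11) (117/7,11) (11,16) (6,92/7)]
5. Canonical ring: [(6,11) (117/7,11) (11,16) (6,92/7)]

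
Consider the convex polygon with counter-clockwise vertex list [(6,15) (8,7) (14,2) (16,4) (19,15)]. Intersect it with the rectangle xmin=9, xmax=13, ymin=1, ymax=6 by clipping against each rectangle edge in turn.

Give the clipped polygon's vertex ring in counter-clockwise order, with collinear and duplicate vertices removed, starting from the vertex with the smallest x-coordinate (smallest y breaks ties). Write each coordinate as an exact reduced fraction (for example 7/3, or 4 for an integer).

1. After x ≥ 9: [(9,15) (9,37/6) (14,2) (16,4) (19,15)]
2. After x ≤ 13: [(13,15) (9,15) (9,37/6) (13,17/6)]
3. After y ≥ 1: [(13,15) (9,15) (9,37/6) (13,17/6)]
4. After y ≤ 6: [(13,6) (46/5,6) (13,17/6)]
5. Canonical ring: [(46/5,6) (13,17/6) (13,6)]

Clipped polygon: [(46/5,6) (13,17/6) (13,6)]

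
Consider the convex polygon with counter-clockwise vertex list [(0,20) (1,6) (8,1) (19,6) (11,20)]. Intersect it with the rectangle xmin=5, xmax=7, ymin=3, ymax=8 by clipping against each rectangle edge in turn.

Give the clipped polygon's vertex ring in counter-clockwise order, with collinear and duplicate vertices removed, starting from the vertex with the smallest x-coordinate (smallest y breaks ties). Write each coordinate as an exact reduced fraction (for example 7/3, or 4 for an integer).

Clipped polygon: [(5,22/7) (26/5,3) (7,3) (7,8) (5,8)]

1. After x ≥ 5: [(5,20) (5,22/7) (8,1) (19,6) (11,20)]
2. After x ≤ 7: [(7,20) (5,20) (5,22/7) (7,12/7)]
3. After y ≥ 3: [(7,3) (7,20) (5,20) (5,22/7) (26/5,3)]
4. After y ≤ 8: [(7,3) (7,8) (5,8) (5,22/7) (26/5,3)]
5. Canonical ring: [(5,22/7) (26/5,3) (7,3) (7,8) (5,8)]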